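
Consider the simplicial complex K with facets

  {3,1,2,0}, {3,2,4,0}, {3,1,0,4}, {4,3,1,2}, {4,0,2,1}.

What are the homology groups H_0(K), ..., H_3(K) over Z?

H_0 = Z,  H_1 = 0,  H_2 = 0,  H_3 = Z.

Order the vertices as 0 < 1 < 2 < 3 < 4. Listing each simplex with vertices in this order, K has dimension 3 with simplices:

  0-simplices (5): [0], [1], [2], [3], [4]
  1-simplices (10): [0,1], [0,2], [0,3], [0,4], [1,2], [1,3], [1,4], [2,3], [2,4], [3,4]
  2-simplices (10): [0,1,2], [0,1,3], [0,1,4], [0,2,3], [0,2,4], [0,3,4], [1,2,3], [1,2,4], [1,3,4], [2,3,4]
  3-simplices (5): [0,1,2,3], [0,1,2,4], [0,1,3,4], [0,2,3,4], [1,2,3,4]

so the chain groups are C_0 ≅ Z^5, C_1 ≅ Z^10, C_2 ≅ Z^10, C_3 ≅ Z^5.

The boundary map ∂_1: C_1 → C_0 sends each edge [p,q] (with p < q) to q − p. For instance
  ∂[3,4] = [4] − [3].
The 5×10 boundary matrix has rank 4 and Smith normal form diag(1,1,1,1).

∂_2: C_2 → C_1 maps a triangle to the signed sum of its edges. For instance
  ∂[1,2,4] = [2,4] − [1,4] + [1,2],
  ∂[1,3,4] = [3,4] − [1,4] + [1,3].
As a 10×10 matrix over Z this has rank 6, with invariant factors (1,1,1,1,1,1).

Boundary ∂_3: C_3 → C_2 sends each 3-simplex σ to the alternating sum Σ_i (−1)^i (σ with its i-th vertex removed). For instance
  ∂[0,2,3,4] = [2,3,4] − [0,3,4] + [0,2,4] − [0,2,3],
  ∂[0,1,2,3] = [1,2,3] − [0,2,3] + [0,1,3] − [0,1,2].
The 10×5 boundary matrix has rank 4 and Smith normal form diag(1,1,1,1).

From H_k ≅ ker(∂_k) / im(∂_{k+1}) we obtain:

  H_0: rank C_0 − rank ∂_1 = 5 − 4 = 1, and the invariant factors of ∂_1 are all 1, so H_0 ≅ Z.
  H_1: rank ker ∂_1 − rank ∂_2 = (10 − 4) − 6 = 0, and the invariant factors of ∂_2 are all 1, so H_1 ≅ 0.
  H_2: rank ker ∂_2 − rank ∂_3 = (10 − 6) − 4 = 0, and the invariant factors of ∂_3 are all 1, so H_2 ≅ 0.
  H_3: rank ker ∂_3 − rank ∂_4 = (5 − 4) − 0 = 1, and there is no ∂_4, so H_3 ≅ Z.

As a check, the Euler characteristic is 5 − 10 + 10 − 5 = 0, which agrees with 1 − 0 + 0 − 1 = 0.
(K is a triangulation of the 3-sphere S^3.)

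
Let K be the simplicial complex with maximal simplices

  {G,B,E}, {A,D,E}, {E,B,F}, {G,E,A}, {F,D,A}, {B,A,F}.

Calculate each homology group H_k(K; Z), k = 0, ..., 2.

K has 6 vertices, 12 edges, 6 triangles.
rank ∂_0 = 0, rank ∂_1 = 5 ⇒ b_0 = 6 − 0 − 5 = 1; all invariant factors of ∂_1 are 1 so no torsion. So H_0 = Z.
rank ∂_1 = 5, rank ∂_2 = 6 ⇒ b_1 = 12 − 5 − 6 = 1; all invariant factors of ∂_2 are 1 so no torsion. So H_1 = Z.
rank ∂_2 = 6, rank ∂_3 = 0 ⇒ b_2 = 6 − 6 − 0 = 0. So H_2 = 0.

H_0 = Z,  H_1 = Z,  H_2 = 0.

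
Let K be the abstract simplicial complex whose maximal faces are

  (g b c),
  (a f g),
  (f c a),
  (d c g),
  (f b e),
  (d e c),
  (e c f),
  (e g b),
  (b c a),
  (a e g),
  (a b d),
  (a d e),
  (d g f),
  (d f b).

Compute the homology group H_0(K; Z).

Fix the vertex order a < b < c < d < e < f < g and write every simplex with vertices in increasing order. Then dim K = 2 and the simplices of K are:

  0-simplices (7): a, b, c, d, e, f, g
  1-simplices (21): ab, ac, ad, ae, af, ag, bc, bd, be, bf, bg, cd, ce, cf, cg, de, df, dg, ef, eg, fg
  2-simplices (14): abc, abd, acf, ade, aeg, afg, bcg, bdf, bef, beg, cde, cdg, cef, dfg

Hence C_0 ≅ Z^7, C_1 ≅ Z^21, C_2 ≅ Z^14.

∂_1: C_1 → C_0 sends each edge [p,q] (with p < q) to q − p. For instance
  ∂ef = f − e.
This gives a 7×21 integer matrix of rank 6; reducing to Smith normal form yields diagonal entries (1,1,1,1,1,1).

The boundary map ∂_2: C_2 → C_1 sends each 2-simplex [p,q,r] to [q,r] − [p,r] + [p,q]. For instance
  ∂cef = ef − cf + ce,
  ∂afg = fg − ag + af.
This gives a 21×14 integer matrix of rank 13; reducing to Smith normal form yields diagonal entries (1,1,1,1,1,1,1,1,1,1,1,1,1).

From H_k ≅ ker(∂_k) / im(∂_{k+1}) we obtain:

  H_0: rank C_0 − rank ∂_1 = 7 − 6 = 1, and the invariant factors of ∂_1 are all 1, so H_0 = Z.

H_0 = Z.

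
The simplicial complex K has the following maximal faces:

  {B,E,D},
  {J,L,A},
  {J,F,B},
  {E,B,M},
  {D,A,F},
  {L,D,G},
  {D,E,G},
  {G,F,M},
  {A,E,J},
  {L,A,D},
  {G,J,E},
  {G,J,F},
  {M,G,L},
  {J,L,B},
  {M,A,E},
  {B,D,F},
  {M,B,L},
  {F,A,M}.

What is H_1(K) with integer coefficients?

Order the vertices as A < B < D < E < F < G < J < L < M. Listing each simplex with vertices in this order, K has dimension 2 with simplices:

  0-simplices (9): A, B, D, E, F, G, J, L, M
  1-simplices (27): AD, AE, AF, AJ, AL, AM, BD, BE, BF, BJ, BL, BM, DE, DF, DG, DL, EG, EJ, EM, FG, FJ, FM, GJ, GL, GM, JL, LM
  2-simplices (18): ADF, ADL, AEJ, AEM, AFM, AJL, BDE, BDF, BEM, BFJ, BJL, BLM, DEG, DGL, EGJ, FGJ, FGM, GLM

Hence C_0 ≅ Z^9, C_1 ≅ Z^27, C_2 ≅ Z^18.

∂_1: C_1 → C_0 sends each edge [p,q] (with p < q) to q − p.
The 9×27 boundary matrix has rank 8 and Smith normal form diag(1,1,1,1,1,1,1,1).

The boundary map ∂_2: C_2 → C_1 maps a triangle to the signed sum of its edges. For instance
  ∂AFM = FM − AM + AF,
  ∂DGL = GL − DL + DG.
The resulting 27×18 matrix has rank 17, and its Smith normal form has invariant factors (1,1,1,1,1,1,1,1,1,1,1,1,1,1,1,1,1).

Reading off H_k = ker ∂_k / im ∂_{k+1}:

  H_1: rank ker ∂_1 − rank ∂_2 = (27 − 8) − 17 = 2, and the invariant factors of ∂_2 are all 1, so H_1 = Z^2.

H_1 ≅ Z^2.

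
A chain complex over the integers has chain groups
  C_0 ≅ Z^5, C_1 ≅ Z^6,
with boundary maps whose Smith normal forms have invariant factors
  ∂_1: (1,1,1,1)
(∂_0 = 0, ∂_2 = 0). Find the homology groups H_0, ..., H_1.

H_0 = Z,  H_1 = Z^2.

H_0: b_0 = 5 − 0 − 4 = 1; torsion from ∂_1 factors > 1: none. So H_0 = Z.
H_1: b_1 = 6 − 4 − 0 = 2; torsion from ∂_2 factors > 1: none. So H_1 = Z^2.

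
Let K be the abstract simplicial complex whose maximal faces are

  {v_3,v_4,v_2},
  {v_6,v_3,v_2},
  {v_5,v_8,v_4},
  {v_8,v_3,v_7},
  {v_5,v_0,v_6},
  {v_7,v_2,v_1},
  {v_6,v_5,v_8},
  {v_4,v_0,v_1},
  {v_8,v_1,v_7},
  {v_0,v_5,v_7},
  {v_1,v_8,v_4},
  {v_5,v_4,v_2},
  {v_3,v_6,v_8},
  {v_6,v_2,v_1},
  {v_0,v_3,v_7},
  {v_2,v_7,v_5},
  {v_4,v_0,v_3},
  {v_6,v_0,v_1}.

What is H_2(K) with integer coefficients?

H_2 = Z.

Take the total order v_0 < v_1 < v_2 < v_3 < v_4 < v_5 < v_6 < v_7 < v_8 on the vertex set. Then K (dimension 2) consists of the simplices:

  0-simplices (9): [v_0], [v_1], [v_2], [v_3], [v_4], [v_5], [v_6], [v_7], [v_8]
  1-simplices (27): (27 of them)
  2-simplices (18): (18 of them)

giving chain groups C_0 ≅ Z^9, C_1 ≅ Z^27, C_2 ≅ Z^18.

Boundary ∂_1: C_1 → C_0 sends each edge [p,q] (with p < q) to q − p. For instance
  ∂[v_1,v_4] = [v_4] − [v_1].
This gives a 9×27 integer matrix of rank 8; reducing to Smith normal form yields diagonal entries (1,1,1,1,1,1,1,1).

Boundary ∂_2: C_2 → C_1 sends each 2-simplex [p,q,r] to [q,r] − [p,r] + [p,q]. For instance
  ∂[v_2,v_4,v_5] = [v_4,v_5] − [v_2,v_5] + [v_2,v_4],
  ∂[v_0,v_1,v_4] = [v_1,v_4] − [v_0,v_4] + [v_0,v_1].
The resulting 27×18 matrix has rank 17, and its Smith normal form has invariant factors (1,1,1,1,1,1,1,1,1,1,1,1,1,1,1,1,1).

Reading off H_k = ker ∂_k / im ∂_{k+1}:

  H_2: rank ker ∂_2 − rank ∂_3 = (18 − 17) − 0 = 1, and there is no ∂_3, so H_2 ≅ Z.

(K is a triangulation of the torus T^2.)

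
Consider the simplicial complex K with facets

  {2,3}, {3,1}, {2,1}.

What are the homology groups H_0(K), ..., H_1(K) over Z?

Order the vertices as 1 < 2 < 3. Listing each simplex with vertices in this order, K has dimension 1 with simplices:

  0-simplices (3): [1], [2], [3]
  1-simplices (3): [1,2], [1,3], [2,3]

so the chain groups are C_0 ≅ Z^3, C_1 ≅ Z^3.

Boundary ∂_1: C_1 → C_0 maps an edge to its endpoints' difference, ∂[p,q] = q − p. For instance
  ∂[1,2] = [2] − [1].
This gives a 3×3 integer matrix of rank 2; reducing to Smith normal form yields diagonal entries (1,1).

Computing H_k = (kernel of ∂_k) / (image of ∂_{k+1}):

  H_0: rank C_0 − rank ∂_1 = 3 − 2 = 1, and the invariant factors of ∂_1 are all 1, so H_0 = Z.
  H_1: rank ker ∂_1 − rank ∂_2 = (3 − 2) − 0 = 1, and there is no ∂_2, so H_1 = Z.

H_0 = Z,  H_1 = Z.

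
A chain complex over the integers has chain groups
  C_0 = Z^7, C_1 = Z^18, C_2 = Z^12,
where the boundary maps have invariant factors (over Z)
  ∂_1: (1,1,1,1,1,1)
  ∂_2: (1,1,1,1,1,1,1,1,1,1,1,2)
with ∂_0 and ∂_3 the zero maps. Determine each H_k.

H_0: b_0 = 7 − 0 − 6 = 1; torsion from ∂_1 factors > 1: none. So H_0 = Z.
H_1: b_1 = 18 − 6 − 12 = 0; torsion from ∂_2 factors > 1: [2]. So H_1 = Z/2.
H_2: b_2 = 12 − 12 − 0 = 0; torsion from ∂_3 factors > 1: none. So H_2 = 0.

H_0 = Z,  H_1 = Z/2,  H_2 = 0.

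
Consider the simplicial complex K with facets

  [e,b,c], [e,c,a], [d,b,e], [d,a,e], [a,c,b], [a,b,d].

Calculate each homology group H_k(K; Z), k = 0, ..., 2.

Take the total order a < b < c < d < e on the vertex set. Then K (dimension 2) consists of the simplices:

  0-simplices (5): a, b, c, d, e
  1-simplices (9): ab, ac, ad, ae, bc, bd, be, ce, de
  2-simplices (6): abc, abd, ace, ade, bce, bde

giving chain groups C_0 ≅ Z^5, C_1 ≅ Z^9, C_2 ≅ Z^6.

The boundary map ∂_1: C_1 → C_0 is given by ∂[p,q] = [q] − [p].
As a 5×9 matrix over Z this has rank 4, with invariant factors (1,1,1,1).

∂_2: C_2 → C_1 sends each 2-simplex [p,q,r] to [q,r] − [p,r] + [p,q]. For instance
  ∂bde = de − be + bd,
  ∂ace = ce − ae + ac.
As a 9×6 matrix over Z this has rank 5, with invariant factors (1,1,1,1,1).

Reading off H_k = ker ∂_k / im ∂_{k+1}:

  H_0: rank C_0 − rank ∂_1 = 5 − 4 = 1, and the invariant factors of ∂_1 are all 1, so H_0 = Z.
  H_1: rank ker ∂_1 − rank ∂_2 = (9 − 4) − 5 = 0, and the invariant factors of ∂_2 are all 1, so H_1 = 0.
  H_2: rank ker ∂_2 − rank ∂_3 = (6 − 5) − 0 = 1, and there is no ∂_3, so H_2 = Z.

H_0 = Z,  H_1 = 0,  H_2 = Z.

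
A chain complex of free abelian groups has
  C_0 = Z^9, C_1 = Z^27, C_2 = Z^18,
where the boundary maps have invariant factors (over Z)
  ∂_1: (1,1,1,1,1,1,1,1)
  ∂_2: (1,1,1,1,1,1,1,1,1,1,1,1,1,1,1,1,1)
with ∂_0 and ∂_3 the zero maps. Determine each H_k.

H_0 ≅ Z,  H_1 ≅ Z^2,  H_2 ≅ Z.

H_0: b_0 = 9 − 0 − 8 = 1; torsion from ∂_1 factors > 1: none. So H_0 ≅ Z.
H_1: b_1 = 27 − 8 − 17 = 2; torsion from ∂_2 factors > 1: none. So H_1 ≅ Z^2.
H_2: b_2 = 18 − 17 − 0 = 1; torsion from ∂_3 factors > 1: none. So H_2 ≅ Z.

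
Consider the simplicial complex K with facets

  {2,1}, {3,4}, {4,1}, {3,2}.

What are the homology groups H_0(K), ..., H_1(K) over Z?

H_0 ≅ Z,  H_1 ≅ Z.

Take the total order 1 < 2 < 3 < 4 on the vertex set. Then K (dimension 1) consists of the simplices:

  0-simplices (4): [1], [2], [3], [4]
  1-simplices (4): [1,2], [1,4], [2,3], [3,4]

so the chain groups are C_0 ≅ Z^4, C_1 ≅ Z^4.

The boundary map ∂_1: C_1 → C_0 is given by ∂[p,q] = [q] − [p].
The resulting 4×4 matrix has rank 3, and its Smith normal form has invariant factors (1,1,1).

Reading off H_k = ker ∂_k / im ∂_{k+1}:

  H_0: rank C_0 − rank ∂_1 = 4 − 3 = 1, and the invariant factors of ∂_1 are all 1, so H_0 = Z.
  H_1: rank ker ∂_1 − rank ∂_2 = (4 − 3) − 0 = 1, and there is no ∂_2, so H_1 = Z.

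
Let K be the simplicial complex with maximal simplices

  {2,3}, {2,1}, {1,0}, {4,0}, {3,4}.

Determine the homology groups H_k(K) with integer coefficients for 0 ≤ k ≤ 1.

H_0 ≅ Z,  H_1 ≅ Z.

We work with the vertex ordering 0 < 1 < 2 < 3 < 4. The simplices of K, each written with vertices in increasing order, are:

  0-simplices (5): [0], [1], [2], [3], [4]
  1-simplices (5): [0,1], [0,4], [1,2], [2,3], [3,4]

Hence C_0 ≅ Z^5, C_1 ≅ Z^5.

Boundary ∂_1: C_1 → C_0 sends each edge [p,q] (with p < q) to q − p.
The 5×5 boundary matrix has rank 4 and Smith normal form diag(1,1,1,1).

Computing H_k = (kernel of ∂_k) / (image of ∂_{k+1}):

  H_0: rank C_0 − rank ∂_1 = 5 − 4 = 1, and the invariant factors of ∂_1 are all 1, so H_0 ≅ Z.
  H_1: rank ker ∂_1 − rank ∂_2 = (5 − 4) − 0 = 1, and there is no ∂_2, so H_1 ≅ Z.

As a check, the Euler characteristic is 5 − 5 = 0, which agrees with 1 − 1 = 0.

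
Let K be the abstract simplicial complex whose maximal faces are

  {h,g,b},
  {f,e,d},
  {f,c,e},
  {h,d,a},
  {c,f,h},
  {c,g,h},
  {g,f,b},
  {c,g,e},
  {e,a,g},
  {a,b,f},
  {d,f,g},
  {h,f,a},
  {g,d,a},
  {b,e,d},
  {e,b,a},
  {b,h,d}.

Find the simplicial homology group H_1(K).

H_1 ≅ Z^2.

K has 8 vertices, 24 edges, 16 triangles.
rank ∂_1 = 7, rank ∂_2 = 15 ⇒ b_1 = 24 − 7 − 15 = 2; all invariant factors of ∂_2 are 1 so no torsion. So H_1 = Z^2.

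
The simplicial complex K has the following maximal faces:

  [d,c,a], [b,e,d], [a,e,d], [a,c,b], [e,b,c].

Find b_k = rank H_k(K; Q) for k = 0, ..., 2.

Order the vertices as a < b < c < d < e. Listing each simplex with vertices in this order, K has dimension 2 with simplices:

  0-simplices (5): a, b, c, d, e
  1-simplices (10): ab, ac, ad, ae, bc, bd, be, cd, ce, de
  2-simplices (5): abc, acd, ade, bce, bde

so the chain groups are C_0 ≅ Z^5, C_1 ≅ Z^10, C_2 ≅ Z^5.

The boundary map ∂_1: C_1 → C_0 is given by ∂[p,q] = [q] − [p]. For instance
  ∂be = e − b.
As a 5×10 matrix over Z this has rank 4, with invariant factors (1,1,1,1).

The boundary map ∂_2: C_2 → C_1 maps a triangle to the signed sum of its edges. For instance
  ∂ade = de − ae + ad,
  ∂abc = bc − ac + ab.
As a 10×5 matrix over Z this has rank 5, with invariant factors (1,1,1,1,1).

Now H_k = ker ∂_k / im ∂_{k+1}, so:

  H_0: rank C_0 − rank ∂_1 = 5 − 4 = 1, and the invariant factors of ∂_1 are all 1, so H_0 = Z.
  H_1: rank ker ∂_1 − rank ∂_2 = (10 − 4) − 5 = 1, and the invariant factors of ∂_2 are all 1, so H_1 = Z.
  H_2: rank ker ∂_2 − rank ∂_3 = (5 − 5) − 0 = 0, and there is no ∂_3, so H_2 = 0.

(K is a triangulation of the Möbius band.)

Hence the Betti numbers are b_0 = 1, b_1 = 1, b_2 = 0.

b_0 = 1, b_1 = 1, b_2 = 0.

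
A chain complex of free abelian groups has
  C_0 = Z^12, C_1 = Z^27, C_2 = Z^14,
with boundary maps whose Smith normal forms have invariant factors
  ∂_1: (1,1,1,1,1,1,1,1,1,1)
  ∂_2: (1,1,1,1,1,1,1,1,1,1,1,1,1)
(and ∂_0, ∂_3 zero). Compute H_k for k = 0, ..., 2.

H_0 ≅ Z^2,  H_1 ≅ Z^4,  H_2 ≅ Z.

H_0: b_0 = 12 − 0 − 10 = 2; torsion from ∂_1 factors > 1: none. So H_0 ≅ Z^2.
H_1: b_1 = 27 − 10 − 13 = 4; torsion from ∂_2 factors > 1: none. So H_1 ≅ Z^4.
H_2: b_2 = 14 − 13 − 0 = 1; torsion from ∂_3 factors > 1: none. So H_2 ≅ Z.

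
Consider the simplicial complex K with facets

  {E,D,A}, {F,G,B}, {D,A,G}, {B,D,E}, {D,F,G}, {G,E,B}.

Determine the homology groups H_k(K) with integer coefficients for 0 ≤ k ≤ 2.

H_0 ≅ Z,  H_1 ≅ Z,  H_2 = 0.

We work with the vertex ordering A < B < D < E < F < G. The simplices of K, each written with vertices in increasing order, are:

  0-simplices (6): A, B, D, E, F, G
  1-simplices (12): AD, AE, AG, BD, BE, BF, BG, DE, DF, DG, EG, FG
  2-simplices (6): ADE, ADG, BDE, BEG, BFG, DFG

so the chain groups are C_0 ≅ Z^6, C_1 ≅ Z^12, C_2 ≅ Z^6.

∂_1: C_1 → C_0 maps an edge to its endpoints' difference, ∂[p,q] = q − p. For instance
  ∂FG = G − F.
As a 6×12 matrix over Z this has rank 5, with invariant factors (1,1,1,1,1).

The boundary map ∂_2: C_2 → C_1 maps a triangle to the signed sum of its edges. For instance
  ∂BDE = DE − BE + BD,
  ∂ADE = DE − AE + AD.
The 12×6 boundary matrix has rank 6 and Smith normal form diag(1,1,1,1,1,1).

From H_k ≅ ker(∂_k) / im(∂_{k+1}) we obtain:

  H_0: rank C_0 − rank ∂_1 = 6 − 5 = 1, and the invariant factors of ∂_1 are all 1, so H_0 = Z.
  H_1: rank ker ∂_1 − rank ∂_2 = (12 − 5) − 6 = 1, and the invariant factors of ∂_2 are all 1, so H_1 = Z.
  H_2: rank ker ∂_2 − rank ∂_3 = (6 − 6) − 0 = 0, and there is no ∂_3, so H_2 = 0.

As a check, the Euler characteristic is 6 − 12 + 6 = 0, which agrees with 1 − 1 + 0 = 0.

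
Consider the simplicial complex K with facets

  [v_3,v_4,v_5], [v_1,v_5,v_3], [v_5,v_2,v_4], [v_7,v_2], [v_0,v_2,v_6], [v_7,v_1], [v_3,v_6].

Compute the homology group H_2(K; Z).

Take the total order v_0 < v_1 < v_2 < v_3 < v_4 < v_5 < v_6 < v_7 on the vertex set. Then K (dimension 2) consists of the simplices:

  0-simplices (8): [v_0], [v_1], [v_2], [v_3], [v_4], [v_5], [v_6], [v_7]
  1-simplices (13): [v_0,v_2], [v_0,v_6], [v_1,v_3], [v_1,v_5], [v_1,v_7], [v_2,v_4], [v_2,v_5], [v_2,v_6], [v_2,v_7], [v_3,v_4], [v_3,v_5], [v_3,v_6], [v_4,v_5]
  2-simplices (4): [v_0,v_2,v_6], [v_1,v_3,v_5], [v_2,v_4,v_5], [v_3,v_4,v_5]

Hence C_0 ≅ Z^8, C_1 ≅ Z^13, C_2 ≅ Z^4.

Boundary ∂_1: C_1 → C_0 is given by ∂[p,q] = [q] − [p].
The 8×13 boundary matrix has rank 7 and Smith normal form diag(1,1,1,1,1,1,1).

Boundary ∂_2: C_2 → C_1 maps a triangle to the signed sum of its edges. For instance
  ∂[v_3,v_4,v_5] = [v_4,v_5] − [v_3,v_5] + [v_3,v_4],
  ∂[v_2,v_4,v_5] = [v_4,v_5] − [v_2,v_5] + [v_2,v_4].
The 13×4 boundary matrix has rank 4 and Smith normal form diag(1,1,1,1).

From H_k ≅ ker(∂_k) / im(∂_{k+1}) we obtain:

  H_2: rank ker ∂_2 − rank ∂_3 = (4 − 4) − 0 = 0, and there is no ∂_3, so H_2 ≅ 0.

H_2 = 0.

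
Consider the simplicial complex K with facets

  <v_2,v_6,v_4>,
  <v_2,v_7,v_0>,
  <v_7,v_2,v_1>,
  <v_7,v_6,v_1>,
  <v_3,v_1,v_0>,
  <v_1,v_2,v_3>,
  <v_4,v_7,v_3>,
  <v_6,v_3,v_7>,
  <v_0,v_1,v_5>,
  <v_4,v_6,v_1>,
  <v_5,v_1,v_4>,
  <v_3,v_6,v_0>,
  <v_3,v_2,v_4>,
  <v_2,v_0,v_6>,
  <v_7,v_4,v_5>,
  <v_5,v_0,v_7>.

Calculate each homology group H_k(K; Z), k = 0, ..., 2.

H_0 ≅ Z,  H_1 ≅ Z^2,  H_2 ≅ Z.

Order the vertices as v_0 < v_1 < v_2 < v_3 < v_4 < v_5 < v_6 < v_7. Listing each simplex with vertices in this order, K has dimension 2 with simplices:

  0-simplices (8): [v_0], [v_1], [v_2], [v_3], [v_4], [v_5], [v_6], [v_7]
  1-simplices (24): (24 of them)
  2-simplices (16): (16 of them)

giving chain groups C_0 ≅ Z^8, C_1 ≅ Z^24, C_2 ≅ Z^16.

The boundary map ∂_1: C_1 → C_0 is given by ∂[p,q] = [q] − [p]. For instance
  ∂[v_0,v_7] = [v_7] − [v_0].
This gives a 8×24 integer matrix of rank 7; reducing to Smith normal form yields diagonal entries (1,1,1,1,1,1,1).

Boundary ∂_2: C_2 → C_1 acts by ∂[p,q,r] = [q,r] − [p,r] + [p,q]. For instance
  ∂[v_1,v_4,v_6] = [v_4,v_6] − [v_1,v_6] + [v_1,v_4],
  ∂[v_1,v_6,v_7] = [v_6,v_7] − [v_1,v_7] + [v_1,v_6].
This gives a 24×16 integer matrix of rank 15; reducing to Smith normal form yields diagonal entries (1,1,1,1,1,1,1,1,1,1,1,1,1,1,1).

Reading off H_k = ker ∂_k / im ∂_{k+1}:

  H_0: rank C_0 − rank ∂_1 = 8 − 7 = 1, and the invariant factors of ∂_1 are all 1, so H_0 ≅ Z.
  H_1: rank ker ∂_1 − rank ∂_2 = (24 − 7) − 15 = 2, and the invariant factors of ∂_2 are all 1, so H_1 ≅ Z^2.
  H_2: rank ker ∂_2 − rank ∂_3 = (16 − 15) − 0 = 1, and there is no ∂_3, so H_2 ≅ Z.

(K is a triangulation of the torus T^2.)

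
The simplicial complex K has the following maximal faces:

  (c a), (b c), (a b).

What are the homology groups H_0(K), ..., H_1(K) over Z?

Take the total order a < b < c on the vertex set. Then K (dimension 1) consists of the simplices:

  0-simplices (3): a, b, c
  1-simplices (3): ab, ac, bc

giving chain groups C_0 ≅ Z^3, C_1 ≅ Z^3.

The boundary map ∂_1: C_1 → C_0 sends each edge [p,q] (with p < q) to q − p. For instance
  ∂ac = c − a.
The 3×3 boundary matrix has rank 2 and Smith normal form diag(1,1).

From H_k ≅ ker(∂_k) / im(∂_{k+1}) we obtain:

  H_0: rank C_0 − rank ∂_1 = 3 − 2 = 1, and the invariant factors of ∂_1 are all 1, so H_0 ≅ Z.
  H_1: rank ker ∂_1 − rank ∂_2 = (3 − 2) − 0 = 1, and there is no ∂_2, so H_1 ≅ Z.

(K is a triangulation of the circle S^1.)

H_0 = Z,  H_1 = Z.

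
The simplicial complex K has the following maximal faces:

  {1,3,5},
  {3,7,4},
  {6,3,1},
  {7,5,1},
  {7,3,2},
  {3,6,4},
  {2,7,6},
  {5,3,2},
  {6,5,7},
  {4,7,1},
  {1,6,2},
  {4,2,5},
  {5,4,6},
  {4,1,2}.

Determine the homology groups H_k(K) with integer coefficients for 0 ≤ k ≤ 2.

H_0 ≅ Z,  H_1 ≅ Z^2,  H_2 ≅ Z.

Take the total order 1 < 2 < 3 < 4 < 5 < 6 < 7 on the vertex set. Then K (dimension 2) consists of the simplices:

  0-simplices (7): [1], [2], [3], [4], [5], [6], [7]
  1-simplices (21): [1,2], [1,3], [1,4], [1,5], [1,6], [1,7], [2,3], [2,4], [2,5], [2,6], [2,7], [3,4], [3,5], [3,6], [3,7], [4,5], [4,6], [4,7], [5,6], [5,7], [6,7]
  2-simplices (14): [1,2,4], [1,2,6], [1,3,5], [1,3,6], [1,4,7], [1,5,7], [2,3,5], [2,3,7], [2,4,5], [2,6,7], [3,4,6], [3,4,7], [4,5,6], [5,6,7]

so the chain groups are C_0 ≅ Z^7, C_1 ≅ Z^21, C_2 ≅ Z^14.

∂_1: C_1 → C_0 maps an edge to its endpoints' difference, ∂[p,q] = q − p. For instance
  ∂[2,3] = [3] − [2].
The 7×21 boundary matrix has rank 6 and Smith normal form diag(1,1,1,1,1,1).

∂_2: C_2 → C_1 sends each 2-simplex [p,q,r] to [q,r] − [p,r] + [p,q]. For instance
  ∂[1,3,6] = [3,6] − [1,6] + [1,3],
  ∂[1,2,6] = [2,6] − [1,6] + [1,2].
As a 21×14 matrix over Z this has rank 13, with invariant factors (1,1,1,1,1,1,1,1,1,1,1,1,1).

Reading off H_k = ker ∂_k / im ∂_{k+1}:

  H_0: rank C_0 − rank ∂_1 = 7 − 6 = 1, and the invariant factors of ∂_1 are all 1, so H_0 ≅ Z.
  H_1: rank ker ∂_1 − rank ∂_2 = (21 − 6) − 13 = 2, and the invariant factors of ∂_2 are all 1, so H_1 ≅ Z^2.
  H_2: rank ker ∂_2 − rank ∂_3 = (14 − 13) − 0 = 1, and there is no ∂_3, so H_2 ≅ Z.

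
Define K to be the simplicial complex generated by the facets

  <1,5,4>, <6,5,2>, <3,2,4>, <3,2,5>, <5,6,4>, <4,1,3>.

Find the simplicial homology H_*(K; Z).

H_0 ≅ Z,  H_1 ≅ Z,  H_2 = 0.

Fix the vertex order 1 < 2 < 3 < 4 < 5 < 6 and write every simplex with vertices in increasing order. Then dim K = 2 and the simplices of K are:

  0-simplices (6): [1], [2], [3], [4], [5], [6]
  1-simplices (12): [1,3], [1,4], [1,5], [2,3], [2,4], [2,5], [2,6], [3,4], [3,5], [4,5], [4,6], [5,6]
  2-simplices (6): [1,3,4], [1,4,5], [2,3,4], [2,3,5], [2,5,6], [4,5,6]

so the chain groups are C_0 ≅ Z^6, C_1 ≅ Z^12, C_2 ≅ Z^6.

∂_1: C_1 → C_0 sends each edge [p,q] (with p < q) to q − p. For instance
  ∂[2,3] = [3] − [2].
The resulting 6×12 matrix has rank 5, and its Smith normal form has invariant factors (1,1,1,1,1).

∂_2: C_2 → C_1 acts by ∂[p,q,r] = [q,r] − [p,r] + [p,q]. For instance
  ∂[1,3,4] = [3,4] − [1,4] + [1,3],
  ∂[1,4,5] = [4,5] − [1,5] + [1,4].
The resulting 12×6 matrix has rank 6, and its Smith normal form has invariant factors (1,1,1,1,1,1).

Reading off H_k = ker ∂_k / im ∂_{k+1}:

  H_0: rank C_0 − rank ∂_1 = 6 − 5 = 1, and the invariant factors of ∂_1 are all 1, so H_0 ≅ Z.
  H_1: rank ker ∂_1 − rank ∂_2 = (12 − 5) − 6 = 1, and the invariant factors of ∂_2 are all 1, so H_1 ≅ Z.
  H_2: rank ker ∂_2 − rank ∂_3 = (6 − 6) − 0 = 0, and there is no ∂_3, so H_2 ≅ 0.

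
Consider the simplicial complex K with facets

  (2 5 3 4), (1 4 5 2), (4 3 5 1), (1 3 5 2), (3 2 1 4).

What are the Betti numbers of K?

b_0 = 1, b_1 = 0, b_2 = 0, b_3 = 1.

Fix the vertex order 1 < 2 < 3 < 4 < 5 and write every simplex with vertices in increasing order. Then dim K = 3 and the simplices of K are:

  0-simplices (5): [1], [2], [3], [4], [5]
  1-simplices (10): [1,2], [1,3], [1,4], [1,5], [2,3], [2,4], [2,5], [3,4], [3,5], [4,5]
  2-simplices (10): [1,2,3], [1,2,4], [1,2,5], [1,3,4], [1,3,5], [1,4,5], [2,3,4], [2,3,5], [2,4,5], [3,4,5]
  3-simplices (5): [1,2,3,4], [1,2,3,5], [1,2,4,5], [1,3,4,5], [2,3,4,5]

giving chain groups C_0 ≅ Z^5, C_1 ≅ Z^10, C_2 ≅ Z^10, C_3 ≅ Z^5.

Boundary ∂_1: C_1 → C_0 sends each edge [p,q] (with p < q) to q − p.
The 5×10 boundary matrix has rank 4 and Smith normal form diag(1,1,1,1).

The boundary map ∂_2: C_2 → C_1 acts by ∂[p,q,r] = [q,r] − [p,r] + [p,q]. For instance
  ∂[2,3,4] = [3,4] − [2,4] + [2,3],
  ∂[1,2,5] = [2,5] − [1,5] + [1,2].
The 10×10 boundary matrix has rank 6 and Smith normal form diag(1,1,1,1,1,1).

∂_3: C_3 → C_2 sends each 3-simplex σ to the alternating sum Σ_i (−1)^i (σ with its i-th vertex removed). For instance
  ∂[1,2,3,5] = [2,3,5] − [1,3,5] + [1,2,5] − [1,2,3],
  ∂[2,3,4,5] = [3,4,5] − [2,4,5] + [2,3,5] − [2,3,4].
As a 10×5 matrix over Z this has rank 4, with invariant factors (1,1,1,1).

Reading off H_k = ker ∂_k / im ∂_{k+1}:

  H_0: rank C_0 − rank ∂_1 = 5 − 4 = 1, and the invariant factors of ∂_1 are all 1, so H_0 = Z.
  H_1: rank ker ∂_1 − rank ∂_2 = (10 − 4) − 6 = 0, and the invariant factors of ∂_2 are all 1, so H_1 = 0.
  H_2: rank ker ∂_2 − rank ∂_3 = (10 − 6) − 4 = 0, and the invariant factors of ∂_3 are all 1, so H_2 = 0.
  H_3: rank ker ∂_3 − rank ∂_4 = (5 − 4) − 0 = 1, and there is no ∂_4, so H_3 = Z.

As a check, the Euler characteristic is 5 − 10 + 10 − 5 = 0, which agrees with 1 − 0 + 0 − 1 = 0.
(K is a triangulation of the 3-sphere S^3.)

Hence the Betti numbers are b_0 = 1, b_1 = 0, b_2 = 0, b_3 = 1.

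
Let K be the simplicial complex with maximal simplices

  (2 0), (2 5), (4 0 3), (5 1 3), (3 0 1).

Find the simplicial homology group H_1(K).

H_1 ≅ Z.

Take the total order 0 < 1 < 2 < 3 < 4 < 5 on the vertex set. Then K (dimension 2) consists of the simplices:

  0-simplices (6): [0], [1], [2], [3], [4], [5]
  1-simplices (9): [0,1], [0,2], [0,3], [0,4], [1,3], [1,5], [2,5], [3,4], [3,5]
  2-simplices (3): [0,1,3], [0,3,4], [1,3,5]

giving chain groups C_0 ≅ Z^6, C_1 ≅ Z^9, C_2 ≅ Z^3.

The boundary map ∂_1: C_1 → C_0 sends each edge [p,q] (with p < q) to q − p.
The resulting 6×9 matrix has rank 5, and its Smith normal form has invariant factors (1,1,1,1,1).

The boundary map ∂_2: C_2 → C_1 sends each 2-simplex [p,q,r] to [q,r] − [p,r] + [p,q]. For instance
  ∂[0,3,4] = [3,4] − [0,4] + [0,3],
  ∂[0,1,3] = [1,3] − [0,3] + [0,1].
As a 9×3 matrix over Z this has rank 3, with invariant factors (1,1,1).

Now H_k = ker ∂_k / im ∂_{k+1}, so:

  H_1: rank ker ∂_1 − rank ∂_2 = (9 − 5) − 3 = 1, and the invariant factors of ∂_2 are all 1, so H_1 = Z.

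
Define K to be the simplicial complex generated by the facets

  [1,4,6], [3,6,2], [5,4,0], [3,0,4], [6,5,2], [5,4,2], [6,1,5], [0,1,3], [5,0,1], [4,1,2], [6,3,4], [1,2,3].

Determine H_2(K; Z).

Fix the vertex order 0 < 1 < 2 < 3 < 4 < 5 < 6 and write every simplex with vertices in increasing order. Then dim K = 2 and the simplices of K are:

  0-simplices (7): [0], [1], [2], [3], [4], [5], [6]
  1-simplices (18): [0,1], [0,3], [0,4], [0,5], [1,2], [1,3], [1,4], [1,5], [1,6], [2,3], [2,4], [2,5], [2,6], [3,4], [3,6], [4,5], [4,6], [5,6]
  2-simplices (12): [0,1,3], [0,1,5], [0,3,4], [0,4,5], [1,2,3], [1,2,4], [1,4,6], [1,5,6], [2,3,6], [2,4,5], [2,5,6], [3,4,6]

Hence C_0 ≅ Z^7, C_1 ≅ Z^18, C_2 ≅ Z^12.

The boundary map ∂_1: C_1 → C_0 maps an edge to its endpoints' difference, ∂[p,q] = q − p. For instance
  ∂[0,5] = [5] − [0].
As a 7×18 matrix over Z this has rank 6, with invariant factors (1,1,1,1,1,1).

The boundary map ∂_2: C_2 → C_1 maps a triangle to the signed sum of its edges. For instance
  ∂[1,2,3] = [2,3] − [1,3] + [1,2],
  ∂[2,3,6] = [3,6] − [2,6] + [2,3].
This gives a 18×12 integer matrix of rank 12; reducing to Smith normal form yields diagonal entries (1,1,1,1,1,1,1,1,1,1,1,2).

From H_k ≅ ker(∂_k) / im(∂_{k+1}) we obtain:

  H_2: rank ker ∂_2 − rank ∂_3 = (12 − 12) − 0 = 0, and there is no ∂_3, so H_2 = 0.

H_2 = 0.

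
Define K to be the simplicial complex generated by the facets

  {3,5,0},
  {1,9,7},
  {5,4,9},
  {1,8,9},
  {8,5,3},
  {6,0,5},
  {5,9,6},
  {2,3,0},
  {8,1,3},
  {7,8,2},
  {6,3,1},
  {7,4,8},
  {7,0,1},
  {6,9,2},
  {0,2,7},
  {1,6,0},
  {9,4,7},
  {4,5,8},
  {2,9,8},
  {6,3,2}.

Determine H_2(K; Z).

H_2 = 0.

Take the total order 0 < 1 < 2 < 3 < 4 < 5 < 6 < 7 < 8 < 9 on the vertex set. Then K (dimension 2) consists of the simplices:

  0-simplices (10): [0], [1], [2], [3], [4], [5], [6], [7], [8], [9]
  1-simplices (30): (30 of them)
  2-simplices (20): (20 of them)

Hence C_0 ≅ Z^10, C_1 ≅ Z^30, C_2 ≅ Z^20.

Boundary ∂_1: C_1 → C_0 sends each edge [p,q] (with p < q) to q − p. For instance
  ∂[3,6] = [6] − [3].
This gives a 10×30 integer matrix of rank 9; reducing to Smith normal form yields diagonal entries (1,1,1,1,1,1,1,1,1).

∂_2: C_2 → C_1 maps a triangle to the signed sum of its edges. For instance
  ∂[1,8,9] = [8,9] − [1,9] + [1,8],
  ∂[4,7,9] = [7,9] − [4,9] + [4,7].
The 30×20 boundary matrix has rank 20 and Smith normal form diag(1,1,1,1,1,1,1,1,1,1,1,1,1,1,1,1,1,1,1,2).

Computing H_k = (kernel of ∂_k) / (image of ∂_{k+1}):

  H_2: rank ker ∂_2 − rank ∂_3 = (20 − 20) − 0 = 0, and there is no ∂_3, so H_2 = 0.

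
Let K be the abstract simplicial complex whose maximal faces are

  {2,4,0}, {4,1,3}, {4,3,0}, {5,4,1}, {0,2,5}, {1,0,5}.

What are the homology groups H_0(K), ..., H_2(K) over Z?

H_0 = Z,  H_1 = Z,  H_2 = 0.

Order the vertices as 0 < 1 < 2 < 3 < 4 < 5. Listing each simplex with vertices in this order, K has dimension 2 with simplices:

  0-simplices (6): [0], [1], [2], [3], [4], [5]
  1-simplices (12): [0,1], [0,2], [0,3], [0,4], [0,5], [1,3], [1,4], [1,5], [2,4], [2,5], [3,4], [4,5]
  2-simplices (6): [0,1,5], [0,2,4], [0,2,5], [0,3,4], [1,3,4], [1,4,5]

giving chain groups C_0 ≅ Z^6, C_1 ≅ Z^12, C_2 ≅ Z^6.

Boundary ∂_1: C_1 → C_0 is given by ∂[p,q] = [q] − [p]. For instance
  ∂[2,5] = [5] − [2].
As a 6×12 matrix over Z this has rank 5, with invariant factors (1,1,1,1,1).

Boundary ∂_2: C_2 → C_1 acts by ∂[p,q,r] = [q,r] − [p,r] + [p,q]. For instance
  ∂[1,4,5] = [4,5] − [1,5] + [1,4],
  ∂[0,1,5] = [1,5] − [0,5] + [0,1].
As a 12×6 matrix over Z this has rank 6, with invariant factors (1,1,1,1,1,1).

Reading off H_k = ker ∂_k / im ∂_{k+1}:

  H_0: rank C_0 − rank ∂_1 = 6 − 5 = 1, and the invariant factors of ∂_1 are all 1, so H_0 ≅ Z.
  H_1: rank ker ∂_1 − rank ∂_2 = (12 − 5) − 6 = 1, and the invariant factors of ∂_2 are all 1, so H_1 ≅ Z.
  H_2: rank ker ∂_2 − rank ∂_3 = (6 − 6) − 0 = 0, and there is no ∂_3, so H_2 ≅ 0.

As a check, the Euler characteristic is 6 − 12 + 6 = 0, which agrees with 1 − 1 + 0 = 0.
(K is a triangulation of the cylinder S^1 x I.)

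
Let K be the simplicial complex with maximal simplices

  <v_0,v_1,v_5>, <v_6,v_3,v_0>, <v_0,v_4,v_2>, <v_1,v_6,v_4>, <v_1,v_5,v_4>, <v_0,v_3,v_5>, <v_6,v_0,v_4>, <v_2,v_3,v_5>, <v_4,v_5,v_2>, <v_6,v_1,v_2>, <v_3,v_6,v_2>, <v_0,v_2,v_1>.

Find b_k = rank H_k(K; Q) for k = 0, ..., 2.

b_0 = 1, b_1 = 0, b_2 = 0.

Fix the vertex order v_0 < v_1 < v_2 < v_3 < v_4 < v_5 < v_6 and write every simplex with vertices in increasing order. Then dim K = 2 and the simplices of K are:

  0-simplices (7): [v_0], [v_1], [v_2], [v_3], [v_4], [v_5], [v_6]
  1-simplices (18): (18 of them)
  2-simplices (12): (12 of them)

so the chain groups are C_0 ≅ Z^7, C_1 ≅ Z^18, C_2 ≅ Z^12.

The boundary map ∂_1: C_1 → C_0 sends each edge [p,q] (with p < q) to q − p. For instance
  ∂[v_2,v_5] = [v_5] − [v_2].
The resulting 7×18 matrix has rank 6, and its Smith normal form has invariant factors (1,1,1,1,1,1).

The boundary map ∂_2: C_2 → C_1 acts by ∂[p,q,r] = [q,r] − [p,r] + [p,q]. For instance
  ∂[v_1,v_2,v_6] = [v_2,v_6] − [v_1,v_6] + [v_1,v_2],
  ∂[v_0,v_1,v_5] = [v_1,v_5] − [v_0,v_5] + [v_0,v_1].
The resulting 18×12 matrix has rank 12, and its Smith normal form has invariant factors (1,1,1,1,1,1,1,1,1,1,1,2).

From H_k ≅ ker(∂_k) / im(∂_{k+1}) we obtain:

  H_0: rank C_0 − rank ∂_1 = 7 − 6 = 1, and the invariant factors of ∂_1 are all 1, so H_0 ≅ Z.
  H_1: rank ker ∂_1 − rank ∂_2 = (18 − 6) − 12 = 0, and ∂_2 has invariant factor 2 > 1, so H_1 ≅ Z_2.
  H_2: rank ker ∂_2 − rank ∂_3 = (12 − 12) − 0 = 0, and there is no ∂_3, so H_2 ≅ 0.

(K is a triangulation of the real projective plane RP^2.)

Hence the Betti numbers are b_0 = 1, b_1 = 0, b_2 = 0.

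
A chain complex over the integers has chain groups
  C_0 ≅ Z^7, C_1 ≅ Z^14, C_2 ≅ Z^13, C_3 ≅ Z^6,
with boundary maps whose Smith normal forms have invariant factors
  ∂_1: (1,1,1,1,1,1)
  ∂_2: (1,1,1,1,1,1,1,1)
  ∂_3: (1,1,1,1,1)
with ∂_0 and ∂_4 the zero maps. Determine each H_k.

H_0: b_0 = 7 − 0 − 6 = 1; torsion from ∂_1 factors > 1: none. So H_0 ≅ Z.
H_1: b_1 = 14 − 6 − 8 = 0; torsion from ∂_2 factors > 1: none. So H_1 ≅ 0.
H_2: b_2 = 13 − 8 − 5 = 0; torsion from ∂_3 factors > 1: none. So H_2 ≅ 0.
H_3: b_3 = 6 − 5 − 0 = 1; torsion from ∂_4 factors > 1: none. So H_3 ≅ Z.

H_0 ≅ Z,  H_1 = 0,  H_2 = 0,  H_3 ≅ Z.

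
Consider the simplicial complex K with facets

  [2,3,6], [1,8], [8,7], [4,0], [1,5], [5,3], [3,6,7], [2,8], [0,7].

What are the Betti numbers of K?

b_0 = 1, b_1 = 2, b_2 = 0.

Fix the vertex order 0 < 1 < 2 < 3 < 4 < 5 < 6 < 7 < 8 and write every simplex with vertices in increasing order. Then dim K = 2 and the simplices of K are:

  0-simplices (9): [0], [1], [2], [3], [4], [5], [6], [7], [8]
  1-simplices (12): [0,4], [0,7], [1,5], [1,8], [2,3], [2,6], [2,8], [3,5], [3,6], [3,7], [6,7], [7,8]
  2-simplices (2): [2,3,6], [3,6,7]

so the chain groups are C_0 ≅ Z^9, C_1 ≅ Z^12, C_2 ≅ Z^2.

Boundary ∂_1: C_1 → C_0 is given by ∂[p,q] = [q] − [p].
As a 9×12 matrix over Z this has rank 8, with invariant factors (1,1,1,1,1,1,1,1).

Boundary ∂_2: C_2 → C_1 maps a triangle to the signed sum of its edges. For instance
  ∂[2,3,6] = [3,6] − [2,6] + [2,3],
  ∂[3,6,7] = [6,7] − [3,7] + [3,6].
This gives a 12×2 integer matrix of rank 2; reducing to Smith normal form yields diagonal entries (1,1).

From H_k ≅ ker(∂_k) / im(∂_{k+1}) we obtain:

  H_0: rank C_0 − rank ∂_1 = 9 − 8 = 1, and the invariant factors of ∂_1 are all 1, so H_0 = Z.
  H_1: rank ker ∂_1 − rank ∂_2 = (12 − 8) − 2 = 2, and the invariant factors of ∂_2 are all 1, so H_1 = Z^2.
  H_2: rank ker ∂_2 − rank ∂_3 = (2 − 2) − 0 = 0, and there is no ∂_3, so H_2 = 0.

Hence the Betti numbers are b_0 = 1, b_1 = 2, b_2 = 0.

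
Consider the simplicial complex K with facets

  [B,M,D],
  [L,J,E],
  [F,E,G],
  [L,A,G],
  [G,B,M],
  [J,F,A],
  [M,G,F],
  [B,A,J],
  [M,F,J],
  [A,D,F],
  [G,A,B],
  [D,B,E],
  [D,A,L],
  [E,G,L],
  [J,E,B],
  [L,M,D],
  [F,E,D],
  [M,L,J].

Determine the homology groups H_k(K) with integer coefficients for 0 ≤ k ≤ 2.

Fix the vertex order A < B < D < E < F < G < J < L < M and write every simplex with vertices in increasing order. Then dim K = 2 and the simplices of K are:

  0-simplices (9): A, B, D, E, F, G, J, L, M
  1-simplices (27): AB, AD, AF, AG, AJ, AL, BD, BE, BG, BJ, BM, DE, DF, DL, DM, EF, EG, EJ, EL, FG, FJ, FM, GL, GM, JL, JM, LM
  2-simplices (18): ABG, ABJ, ADF, ADL, AFJ, AGL, BDE, BDM, BEJ, BGM, DEF, DLM, EFG, EGL, EJL, FGM, FJM, JLM

Hence C_0 ≅ Z^9, C_1 ≅ Z^27, C_2 ≅ Z^18.

Boundary ∂_1: C_1 → C_0 is given by ∂[p,q] = [q] − [p]. For instance
  ∂GL = L − G.
The 9×27 boundary matrix has rank 8 and Smith normal form diag(1,1,1,1,1,1,1,1).

∂_2: C_2 → C_1 sends each 2-simplex [p,q,r] to [q,r] − [p,r] + [p,q]. For instance
  ∂BGM = GM − BM + BG,
  ∂ADF = DF − AF + AD.
The resulting 27×18 matrix has rank 17, and its Smith normal form has invariant factors (1,1,1,1,1,1,1,1,1,1,1,1,1,1,1,1,1).

Now H_k = ker ∂_k / im ∂_{k+1}, so:

  H_0: rank C_0 − rank ∂_1 = 9 − 8 = 1, and the invariant factors of ∂_1 are all 1, so H_0 ≅ Z.
  H_1: rank ker ∂_1 − rank ∂_2 = (27 − 8) − 17 = 2, and the invariant factors of ∂_2 are all 1, so H_1 ≅ Z^2.
  H_2: rank ker ∂_2 − rank ∂_3 = (18 − 17) − 0 = 1, and there is no ∂_3, so H_2 ≅ Z.

As a check, the Euler characteristic is 9 − 27 + 18 = 0, which agrees with 1 − 2 + 1 = 0.

H_0 = Z,  H_1 = Z^2,  H_2 = Z.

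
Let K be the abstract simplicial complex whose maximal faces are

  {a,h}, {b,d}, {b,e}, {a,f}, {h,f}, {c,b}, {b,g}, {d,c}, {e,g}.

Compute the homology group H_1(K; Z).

Take the total order a < b < c < d < e < f < g < h on the vertex set. Then K (dimension 1) consists of the simplices:

  0-simplices (8): a, b, c, d, e, f, g, h
  1-simplices (9): af, ah, bc, bd, be, bg, cd, eg, fh

Hence C_0 ≅ Z^8, C_1 ≅ Z^9.

∂_1: C_1 → C_0 sends each edge [p,q] (with p < q) to q − p. For instance
  ∂af = f − a.
The 8×9 boundary matrix has rank 6 and Smith normal form diag(1,1,1,1,1,1).

Reading off H_k = ker ∂_k / im ∂_{k+1}:

  H_1: rank ker ∂_1 − rank ∂_2 = (9 − 6) − 0 = 3, and there is no ∂_2, so H_1 ≅ Z^3.

(K is a triangulation of the disjoint union of a wedge of 2 circles and the circle S^1.)

H_1 ≅ Z^3.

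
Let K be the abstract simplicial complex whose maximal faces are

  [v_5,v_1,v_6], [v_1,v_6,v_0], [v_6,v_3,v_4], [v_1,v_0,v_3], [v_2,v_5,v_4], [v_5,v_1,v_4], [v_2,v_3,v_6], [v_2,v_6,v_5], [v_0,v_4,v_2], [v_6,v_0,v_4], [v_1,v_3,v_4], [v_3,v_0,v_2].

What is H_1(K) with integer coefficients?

We work with the vertex ordering v_0 < v_1 < v_2 < v_3 < v_4 < v_5 < v_6. The simplices of K, each written with vertices in increasing order, are:

  0-simplices (7): [v_0], [v_1], [v_2], [v_3], [v_4], [v_5], [v_6]
  1-simplices (18): (18 of them)
  2-simplices (12): (12 of them)

Hence C_0 ≅ Z^7, C_1 ≅ Z^18, C_2 ≅ Z^12.

The boundary map ∂_1: C_1 → C_0 maps an edge to its endpoints' difference, ∂[p,q] = q − p. For instance
  ∂[v_0,v_6] = [v_6] − [v_0].
The resulting 7×18 matrix has rank 6, and its Smith normal form has invariant factors (1,1,1,1,1,1).

∂_2: C_2 → C_1 sends each 2-simplex [p,q,r] to [q,r] − [p,r] + [p,q]. For instance
  ∂[v_0,v_4,v_6] = [v_4,v_6] − [v_0,v_6] + [v_0,v_4],
  ∂[v_1,v_5,v_6] = [v_5,v_6] − [v_1,v_6] + [v_1,v_5].
The resulting 18×12 matrix has rank 12, and its Smith normal form has invariant factors (1,1,1,1,1,1,1,1,1,1,1,2).

From H_k ≅ ker(∂_k) / im(∂_{k+1}) we obtain:

  H_1: rank ker ∂_1 − rank ∂_2 = (18 − 6) − 12 = 0, and ∂_2 has invariant factor 2 > 1, so H_1 ≅ Z_2.

H_1 ≅ Z_2.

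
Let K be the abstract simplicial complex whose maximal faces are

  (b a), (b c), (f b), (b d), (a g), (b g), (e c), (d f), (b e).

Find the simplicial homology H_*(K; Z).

H_0 = Z,  H_1 = Z^3.

Order the vertices as a < b < c < d < e < f < g. Listing each simplex with vertices in this order, K has dimension 1 with simplices:

  0-simplices (7): a, b, c, d, e, f, g
  1-simplices (9): ab, ag, bc, bd, be, bf, bg, ce, df

Hence C_0 ≅ Z^7, C_1 ≅ Z^9.

∂_1: C_1 → C_0 maps an edge to its endpoints' difference, ∂[p,q] = q − p. For instance
  ∂be = e − b.
As a 7×9 matrix over Z this has rank 6, with invariant factors (1,1,1,1,1,1).

Computing H_k = (kernel of ∂_k) / (image of ∂_{k+1}):

  H_0: rank C_0 − rank ∂_1 = 7 − 6 = 1, and the invariant factors of ∂_1 are all 1, so H_0 = Z.
  H_1: rank ker ∂_1 − rank ∂_2 = (9 − 6) − 0 = 3, and there is no ∂_2, so H_1 = Z^3.

As a check, the Euler characteristic is 7 − 9 = -2, which agrees with 1 − 3 = -2.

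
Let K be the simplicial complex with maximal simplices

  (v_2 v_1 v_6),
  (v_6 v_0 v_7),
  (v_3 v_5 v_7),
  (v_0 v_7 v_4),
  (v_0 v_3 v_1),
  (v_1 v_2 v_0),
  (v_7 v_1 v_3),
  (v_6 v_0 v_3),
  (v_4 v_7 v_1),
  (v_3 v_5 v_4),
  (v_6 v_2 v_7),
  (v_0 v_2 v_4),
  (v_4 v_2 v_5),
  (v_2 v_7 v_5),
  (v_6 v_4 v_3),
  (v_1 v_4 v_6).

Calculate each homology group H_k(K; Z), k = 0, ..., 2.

H_0 = Z,  H_1 = Z^2,  H_2 = Z.

We work with the vertex ordering v_0 < v_1 < v_2 < v_3 < v_4 < v_5 < v_6 < v_7. The simplices of K, each written with vertices in increasing order, are:

  0-simplices (8): [v_0], [v_1], [v_2], [v_3], [v_4], [v_5], [v_6], [v_7]
  1-simplices (24): (24 of them)
  2-simplices (16): (16 of them)

so the chain groups are C_0 ≅ Z^8, C_1 ≅ Z^24, C_2 ≅ Z^16.

Boundary ∂_1: C_1 → C_0 maps an edge to its endpoints' difference, ∂[p,q] = q − p. For instance
  ∂[v_2,v_7] = [v_7] − [v_2].
The resulting 8×24 matrix has rank 7, and its Smith normal form has invariant factors (1,1,1,1,1,1,1).

∂_2: C_2 → C_1 maps a triangle to the signed sum of its edges. For instance
  ∂[v_0,v_1,v_3] = [v_1,v_3] − [v_0,v_3] + [v_0,v_1],
  ∂[v_0,v_4,v_7] = [v_4,v_7] − [v_0,v_7] + [v_0,v_4].
The resulting 24×16 matrix has rank 15, and its Smith normal form has invariant factors (1,1,1,1,1,1,1,1,1,1,1,1,1,1,1).

Computing H_k = (kernel of ∂_k) / (image of ∂_{k+1}):

  H_0: rank C_0 − rank ∂_1 = 8 − 7 = 1, and the invariant factors of ∂_1 are all 1, so H_0 ≅ Z.
  H_1: rank ker ∂_1 − rank ∂_2 = (24 − 7) − 15 = 2, and the invariant factors of ∂_2 are all 1, so H_1 ≅ Z^2.
  H_2: rank ker ∂_2 − rank ∂_3 = (16 − 15) − 0 = 1, and there is no ∂_3, so H_2 ≅ Z.

(K is a triangulation of the torus T^2.)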